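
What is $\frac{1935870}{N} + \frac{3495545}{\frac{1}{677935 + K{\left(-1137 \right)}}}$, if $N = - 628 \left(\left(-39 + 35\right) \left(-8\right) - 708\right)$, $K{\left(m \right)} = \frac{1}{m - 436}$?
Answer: $\frac{60864585299197385175}{25683944} \approx 2.3698 \cdot 10^{12}$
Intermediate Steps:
$K{\left(m \right)} = \frac{1}{-436 + m}$
$N = 424528$ ($N = - 628 \left(\left(-4\right) \left(-8\right) - 708\right) = - 628 \left(32 - 708\right) = \left(-628\right) \left(-676\right) = 424528$)
$\frac{1935870}{N} + \frac{3495545}{\frac{1}{677935 + K{\left(-1137 \right)}}} = \frac{1935870}{424528} + \frac{3495545}{\frac{1}{677935 + \frac{1}{-436 - 1137}}} = 1935870 \cdot \frac{1}{424528} + \frac{3495545}{\frac{1}{677935 + \frac{1}{-1573}}} = \frac{967935}{212264} + \frac{3495545}{\frac{1}{677935 - \frac{1}{1573}}} = \frac{967935}{212264} + \frac{3495545}{\frac{1}{\frac{1066391754}{1573}}} = \frac{967935}{212264} + \frac{3495545}{\frac{1573}{1066391754}} = \frac{967935}{212264} + 3495545 \cdot \frac{1066391754}{1573} = \frac{967935}{212264} + \frac{3727620363735930}{1573} = \frac{60864585299197385175}{25683944}$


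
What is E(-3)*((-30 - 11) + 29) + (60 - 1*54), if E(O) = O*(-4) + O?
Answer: -102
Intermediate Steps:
E(O) = -3*O (E(O) = -4*O + O = -3*O)
E(-3)*((-30 - 11) + 29) + (60 - 1*54) = (-3*(-3))*((-30 - 11) + 29) + (60 - 1*54) = 9*(-41 + 29) + (60 - 54) = 9*(-12) + 6 = -108 + 6 = -102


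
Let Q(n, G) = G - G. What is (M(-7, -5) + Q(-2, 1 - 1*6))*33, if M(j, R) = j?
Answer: -231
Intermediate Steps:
Q(n, G) = 0
(M(-7, -5) + Q(-2, 1 - 1*6))*33 = (-7 + 0)*33 = -7*33 = -231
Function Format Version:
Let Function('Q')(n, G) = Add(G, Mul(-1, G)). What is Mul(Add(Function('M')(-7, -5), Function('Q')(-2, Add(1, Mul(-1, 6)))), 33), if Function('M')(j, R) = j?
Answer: -231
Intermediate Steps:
Function('Q')(n, G) = 0
Mul(Add(Function('M')(-7, -5), Function('Q')(-2, Add(1, Mul(-1, 6)))), 33) = Mul(Add(-7, 0), 33) = Mul(-7, 33) = -231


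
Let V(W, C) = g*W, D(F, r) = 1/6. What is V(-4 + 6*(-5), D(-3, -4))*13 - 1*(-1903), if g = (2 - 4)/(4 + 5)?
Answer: 18011/9 ≈ 2001.2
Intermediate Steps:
D(F, r) = ⅙
g = -2/9 ≈ -0.22222
V(W, C) = -2*W/9
V(-4 + 6*(-5), D(-3, -4))*13 - 1*(-1903) = -2*(-4 + 6*(-5))/9*13 - 1*(-1903) = -2*(-4 - 30)/9*13 + 1903 = -2/9*(-34)*13 + 1903 = (68/9)*13 + 1903 = 884/9 + 1903 = 18011/9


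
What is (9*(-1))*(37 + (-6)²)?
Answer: -657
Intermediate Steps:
(9*(-1))*(37 + (-6)²) = -9*(37 + 36) = -9*73 = -657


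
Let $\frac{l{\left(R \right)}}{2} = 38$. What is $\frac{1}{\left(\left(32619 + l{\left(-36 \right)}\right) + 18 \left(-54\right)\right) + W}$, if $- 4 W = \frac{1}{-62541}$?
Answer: $\frac{250164}{7935952573} \approx 3.1523 \cdot 10^{-5}$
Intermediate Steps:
$l{\left(R \right)} = 76$ ($l{\left(R \right)} = 2 \cdot 38 = 76$)
$W = \frac{1}{250164}$ ($W = - \frac{1}{4 \left(-62541\right)} = \left(- \frac{1}{4}\right) \left(- \frac{1}{62541}\right) = \frac{1}{250164} \approx 3.9974 \cdot 10^{-6}$)
$\frac{1}{\left(\left(32619 + l{\left(-36 \right)}\right) + 18 \left(-54\right)\right) + W} = \frac{1}{\left(\left(32619 + 76\right) + 18 \left(-54\right)\right) + \frac{1}{250164}} = \frac{1}{\left(32695 - 972\right) + \frac{1}{250164}} = \frac{1}{31723 + \frac{1}{250164}} = \frac{1}{\frac{7935952573}{250164}} = \frac{250164}{7935952573}$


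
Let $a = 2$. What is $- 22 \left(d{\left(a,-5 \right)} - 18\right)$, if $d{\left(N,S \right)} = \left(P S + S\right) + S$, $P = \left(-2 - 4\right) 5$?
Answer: $-2684$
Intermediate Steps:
$P = -30$ ($P = \left(-6\right) 5 = -30$)
$d{\left(N,S \right)} = - 28 S$ ($d{\left(N,S \right)} = \left(- 30 S + S\right) + S = - 29 S + S = - 28 S$)
$- 22 \left(d{\left(a,-5 \right)} - 18\right) = - 22 \left(\left(-28\right) \left(-5\right) - 18\right) = - 22 \left(140 - 18\right) = \left(-22\right) 122 = -2684$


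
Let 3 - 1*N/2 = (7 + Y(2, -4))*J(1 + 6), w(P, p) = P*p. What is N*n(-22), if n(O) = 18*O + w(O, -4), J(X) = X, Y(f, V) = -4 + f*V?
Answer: -23408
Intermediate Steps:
Y(f, V) = -4 + V*f
n(O) = 14*O (n(O) = 18*O + O*(-4) = 18*O - 4*O = 14*O)
N = 76 (N = 6 - 2*(7 + (-4 - 4*2))*(1 + 6) = 6 - 2*(7 + (-4 - 8))*7 = 6 - 2*(7 - 12)*7 = 6 - (-10)*7 = 6 - 2*(-35) = 6 + 70 = 76)
N*n(-22) = 76*(14*(-22)) = 76*(-308) = -23408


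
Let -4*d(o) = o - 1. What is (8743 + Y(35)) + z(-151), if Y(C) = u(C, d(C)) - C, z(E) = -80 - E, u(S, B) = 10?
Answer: 8789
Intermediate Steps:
d(o) = ¼ - o/4 (d(o) = -(o - 1)/4 = -(-1 + o)/4 = ¼ - o/4)
Y(C) = 10 - C
(8743 + Y(35)) + z(-151) = (8743 + (10 - 1*35)) + (-80 - 1*(-151)) = (8743 + (10 - 35)) + (-80 + 151) = (8743 - 25) + 71 = 8718 + 71 = 8789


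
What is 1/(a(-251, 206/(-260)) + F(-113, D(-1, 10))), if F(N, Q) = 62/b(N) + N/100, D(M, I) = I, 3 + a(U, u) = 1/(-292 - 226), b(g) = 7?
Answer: 25900/122383 ≈ 0.21163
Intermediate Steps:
a(U, u) = -1555/518 (a(U, u) = -3 + 1/(-292 - 226) = -3 + 1/(-518) = -3 - 1/518 = -1555/518)
F(N, Q) = 62/7 + N/100
1/(a(-251, 206/(-260)) + F(-113, D(-1, 10))) = 1/(-1555/518 + (62/7 + (1/100)*(-113))) = 1/(-1555/518 + (62/7 - 113/100)) = 1/(-1555/518 + 5409/700) = 1/(122383/25900) = 25900/122383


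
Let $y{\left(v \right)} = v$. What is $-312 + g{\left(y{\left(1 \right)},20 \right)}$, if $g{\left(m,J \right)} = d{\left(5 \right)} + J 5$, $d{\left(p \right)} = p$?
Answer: $-207$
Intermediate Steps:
$g{\left(m,J \right)} = 5 + 5 J$ ($g{\left(m,J \right)} = 5 + J 5 = 5 + 5 J$)
$-312 + g{\left(y{\left(1 \right)},20 \right)} = -312 + \left(5 + 5 \cdot 20\right) = -312 + \left(5 + 100\right) = -312 + 105 = -207$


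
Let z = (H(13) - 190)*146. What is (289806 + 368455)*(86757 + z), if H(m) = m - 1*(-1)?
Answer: 40194074921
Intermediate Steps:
H(m) = 1 + m (H(m) = m + 1 = 1 + m)
z = -25696 (z = ((1 + 13) - 190)*146 = (14 - 190)*146 = -176*146 = -25696)
(289806 + 368455)*(86757 + z) = (289806 + 368455)*(86757 - 25696) = 658261*61061 = 40194074921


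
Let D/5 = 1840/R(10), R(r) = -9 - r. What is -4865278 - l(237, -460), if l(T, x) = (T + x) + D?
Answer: -92426845/19 ≈ -4.8646e+6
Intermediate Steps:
D = -9200/19 (D = 5*(1840/(-9 - 1*10)) = 5*(1840/(-9 - 10)) = 5*(1840/(-19)) = 5*(1840*(-1/19)) = 5*(-1840/19) = -9200/19 ≈ -484.21)
l(T, x) = -9200/19 + T + x (l(T, x) = (T + x) - 9200/19 = -9200/19 + T + x)
-4865278 - l(237, -460) = -4865278 - (-9200/19 + 237 - 460) = -4865278 - 1*(-13437/19) = -4865278 + 13437/19 = -92426845/19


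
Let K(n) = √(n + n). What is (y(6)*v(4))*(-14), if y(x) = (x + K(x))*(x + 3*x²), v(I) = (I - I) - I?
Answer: 38304 + 12768*√3 ≈ 60419.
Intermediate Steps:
K(n) = √2*√n (K(n) = √(2*n) = √2*√n)
v(I) = -I (v(I) = 0 - I = -I)
y(x) = (x + 3*x²)*(x + √2*√x) (y(x) = (x + √2*√x)*(x + 3*x²) = (x + 3*x²)*(x + √2*√x))
(y(6)*v(4))*(-14) = ((6*(6 + 3*6² + √2*√6 + 3*√2*6^(3/2)))*(-1*4))*(-14) = ((6*(6 + 3*36 + 2*√3 + 3*√2*(6*√6)))*(-4))*(-14) = ((6*(6 + 108 + 2*√3 + 36*√3))*(-4))*(-14) = ((6*(114 + 38*√3))*(-4))*(-14) = ((684 + 228*√3)*(-4))*(-14) = (-2736 - 912*√3)*(-14) = 38304 + 12768*√3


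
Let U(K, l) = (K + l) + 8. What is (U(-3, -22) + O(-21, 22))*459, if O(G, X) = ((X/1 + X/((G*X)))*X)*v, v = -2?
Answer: -3158073/7 ≈ -4.5115e+5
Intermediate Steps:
U(K, l) = 8 + K + l
O(G, X) = -2*X*(X + 1/G) (O(G, X) = ((X/1 + X/((G*X)))*X)*(-2) = ((X*1 + X*(1/(G*X)))*X)*(-2) = ((X + 1/G)*X)*(-2) = (X*(X + 1/G))*(-2) = -2*X*(X + 1/G))
(U(-3, -22) + O(-21, 22))*459 = ((8 - 3 - 22) - 2*22*(1 - 21*22)/(-21))*459 = (-17 - 2*22*(-1/21)*(1 - 462))*459 = (-17 - 2*22*(-1/21)*(-461))*459 = (-17 - 20284/21)*459 = -20641/21*459 = -3158073/7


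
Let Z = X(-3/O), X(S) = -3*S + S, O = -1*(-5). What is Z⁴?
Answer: 1296/625 ≈ 2.0736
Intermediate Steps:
O = 5
X(S) = -2*S
Z = 6/5 (Z = -(-6)/5 = -2*(-⅗) = 6/5 ≈ 1.2000)
Z⁴ = (6/5)⁴ = 1296/625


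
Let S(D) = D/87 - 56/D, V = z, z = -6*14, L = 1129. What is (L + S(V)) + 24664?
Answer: 2243965/87 ≈ 25793.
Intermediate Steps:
z = -84
V = -84
S(D) = -56/D + D/87 (S(D) = D*(1/87) - 56/D = D/87 - 56/D = -56/D + D/87)
(L + S(V)) + 24664 = (1129 + (-56/(-84) + (1/87)*(-84))) + 24664 = (1129 + (-56*(-1/84) - 28/29)) + 24664 = (1129 + (⅔ - 28/29)) + 24664 = (1129 - 26/87) + 24664 = 98197/87 + 24664 = 2243965/87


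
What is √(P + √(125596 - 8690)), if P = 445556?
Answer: √(445556 + √116906) ≈ 667.76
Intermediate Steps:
√(P + √(125596 - 8690)) = √(445556 + √(125596 - 8690)) = √(445556 + √116906)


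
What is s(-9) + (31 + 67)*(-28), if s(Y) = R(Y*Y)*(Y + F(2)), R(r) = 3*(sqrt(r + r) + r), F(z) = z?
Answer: -4445 - 189*sqrt(2) ≈ -4712.3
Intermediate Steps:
R(r) = 3*r + 3*sqrt(2)*sqrt(r) (R(r) = 3*(sqrt(2*r) + r) = 3*(sqrt(2)*sqrt(r) + r) = 3*(r + sqrt(2)*sqrt(r)) = 3*r + 3*sqrt(2)*sqrt(r))
s(Y) = (2 + Y)*(3*Y**2 + 3*sqrt(2)*sqrt(Y**2)) (s(Y) = (3*(Y*Y) + 3*sqrt(2)*sqrt(Y*Y))*(Y + 2) = (3*Y**2 + 3*sqrt(2)*sqrt(Y**2))*(2 + Y) = (2 + Y)*(3*Y**2 + 3*sqrt(2)*sqrt(Y**2)))
s(-9) + (31 + 67)*(-28) = 3*(2 - 9)*((-9)**2 + sqrt(2)*sqrt((-9)**2)) + (31 + 67)*(-28) = 3*(-7)*(81 + sqrt(2)*sqrt(81)) + 98*(-28) = 3*(-7)*(81 + sqrt(2)*9) - 2744 = 3*(-7)*(81 + 9*sqrt(2)) - 2744 = (-1701 - 189*sqrt(2)) - 2744 = -4445 - 189*sqrt(2)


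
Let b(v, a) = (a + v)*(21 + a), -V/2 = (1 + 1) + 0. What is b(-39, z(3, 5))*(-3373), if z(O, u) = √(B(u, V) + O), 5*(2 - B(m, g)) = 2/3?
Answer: 41191076/15 + 20238*√1095/5 ≈ 2.8800e+6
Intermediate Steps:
V = -4 (V = -2*((1 + 1) + 0) = -2*(2 + 0) = -2*2 = -4)
B(m, g) = 28/15 (B(m, g) = 2 - 2/(5*3) = 2 - ⅕*⅔ = 2 - 2/15 = 28/15)
z(O, u) = √(28/15 + O)
b(v, a) = (21 + a)*(a + v)
b(-39, z(3, 5))*(-3373) = ((√(420 + 225*3)/15)² + 21*(√(420 + 225*3)/15) + 21*(-39) + (√(420 + 225*3)/15)*(-39))*(-3373) = ((√(420 + 675)/15)² + 21*(√(420 + 675)/15) - 819 + (√(420 + 675)/15)*(-39))*(-3373) = ((√1095/15)² + 21*(√1095/15) - 819 + (√1095/15)*(-39))*(-3373) = (73/15 + 7*√1095/5 - 819 - 13*√1095/5)*(-3373) = (-12212/15 - 6*√1095/5)*(-3373) = 41191076/15 + 20238*√1095/5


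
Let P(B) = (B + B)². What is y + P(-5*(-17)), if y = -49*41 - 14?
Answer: 26877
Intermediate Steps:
y = -2023 (y = -2009 - 14 = -2023)
P(B) = 4*B² (P(B) = (2*B)² = 4*B²)
y + P(-5*(-17)) = -2023 + 4*(-5*(-17))² = -2023 + 4*85² = -2023 + 4*7225 = -2023 + 28900 = 26877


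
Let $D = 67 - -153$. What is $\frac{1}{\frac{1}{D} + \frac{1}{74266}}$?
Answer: $\frac{8169260}{37243} \approx 219.35$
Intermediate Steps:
$D = 220$ ($D = 67 + 153 = 220$)
$\frac{1}{\frac{1}{D} + \frac{1}{74266}} = \frac{1}{\frac{1}{220} + \frac{1}{74266}} = \frac{1}{\frac{37243}{8169260}} = \frac{8169260}{37243}$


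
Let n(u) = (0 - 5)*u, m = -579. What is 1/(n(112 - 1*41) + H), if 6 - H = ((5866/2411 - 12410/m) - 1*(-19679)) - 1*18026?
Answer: -1395969/2828046862 ≈ -0.00049362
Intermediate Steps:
n(u) = -5*u
H = -2332477867/1395969 (H = 6 - (((5866/2411 - 12410/(-579)) - 1*(-19679)) - 1*18026) = 6 - (((5866*(1/2411) - 12410*(-1/579)) + 19679) - 18026) = 6 - (((5866/2411 + 12410/579) + 19679) - 18026) = 6 - ((33316924/1395969 + 19679) - 18026) = 6 - (27504590875/1395969 - 18026) = 6 - 1*2340853681/1395969 = 6 - 2340853681/1395969 = -2332477867/1395969 ≈ -1670.9)
1/(n(112 - 1*41) + H) = 1/(-5*(112 - 1*41) - 2332477867/1395969) = 1/(-5*(112 - 41) - 2332477867/1395969) = 1/(-5*71 - 2332477867/1395969) = 1/(-355 - 2332477867/1395969) = 1/(-2828046862/1395969) = -1395969/2828046862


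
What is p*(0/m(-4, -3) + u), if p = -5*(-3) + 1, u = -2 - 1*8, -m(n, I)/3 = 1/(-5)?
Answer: -160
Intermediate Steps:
m(n, I) = ⅗ (m(n, I) = -3/(-5) = -3*(-⅕) = ⅗)
u = -10 (u = -2 - 8 = -10)
p = 16 (p = 15 + 1 = 16)
p*(0/m(-4, -3) + u) = 16*(0/(⅗) - 10) = 16*(0*(5/3) - 10) = 16*(0 - 10) = 16*(-10) = -160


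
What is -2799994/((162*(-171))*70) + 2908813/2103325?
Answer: 164712757441/58266309150 ≈ 2.8269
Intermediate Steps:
-2799994/((162*(-171))*70) + 2908813/2103325 = -2799994/((-27702*70)) + 2908813*(1/2103325) = -2799994/(-1939140) + 2908813/2103325 = -2799994*(-1/1939140) + 2908813/2103325 = 1399997/969570 + 2908813/2103325 = 164712757441/58266309150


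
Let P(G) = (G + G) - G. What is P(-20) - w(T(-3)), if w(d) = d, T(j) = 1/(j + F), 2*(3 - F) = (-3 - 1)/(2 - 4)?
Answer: -19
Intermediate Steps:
F = 2 (F = 3 - (-3 - 1)/(2*(2 - 4)) = 3 - (-2)/(-2) = 3 - (-2)*(-1)/2 = 3 - ½*2 = 3 - 1 = 2)
T(j) = 1/(2 + j) (T(j) = 1/(j + 2) = 1/(2 + j))
P(G) = G (P(G) = 2*G - G = G)
P(-20) - w(T(-3)) = -20 - 1/(2 - 3) = -20 - 1/(-1) = -20 - 1*(-1) = -20 + 1 = -19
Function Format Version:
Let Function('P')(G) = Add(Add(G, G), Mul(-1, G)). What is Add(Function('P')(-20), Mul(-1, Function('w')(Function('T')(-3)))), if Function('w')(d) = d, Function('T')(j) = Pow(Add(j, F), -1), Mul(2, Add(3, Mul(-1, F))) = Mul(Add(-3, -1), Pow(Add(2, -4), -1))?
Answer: -19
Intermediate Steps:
F = 2 (F = Add(3, Mul(Rational(-1, 2), Mul(Add(-3, -1), Pow(Add(2, -4), -1)))) = Add(3, Mul(Rational(-1, 2), Mul(-4, Pow(-2, -1)))) = Add(3, Mul(Rational(-1, 2), Mul(-4, Rational(-1, 2)))) = Add(3, Mul(Rational(-1, 2), 2)) = Add(3, -1) = 2)
Function('T')(j) = Pow(Add(2, j), -1) (Function('T')(j) = Pow(Add(j, 2), -1) = Pow(Add(2, j), -1))
Function('P')(G) = G (Function('P')(G) = Add(Mul(2, G), Mul(-1, G)) = G)
Add(Function('P')(-20), Mul(-1, Function('w')(Function('T')(-3)))) = Add(-20, Mul(-1, Pow(Add(2, -3), -1))) = Add(-20, Mul(-1, Pow(-1, -1))) = Add(-20, Mul(-1, -1)) = Add(-20, 1) = -19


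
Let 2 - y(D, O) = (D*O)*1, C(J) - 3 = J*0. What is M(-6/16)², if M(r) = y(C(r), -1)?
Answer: 25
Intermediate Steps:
C(J) = 3 (C(J) = 3 + J*0 = 3 + 0 = 3)
y(D, O) = 2 - D*O
M(r) = 5 (M(r) = 2 - 1*3*(-1) = 2 + 3 = 5)
M(-6/16)² = 5² = 25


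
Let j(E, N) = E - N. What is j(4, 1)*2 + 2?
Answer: 8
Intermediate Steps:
j(4, 1)*2 + 2 = (4 - 1*1)*2 + 2 = (4 - 1)*2 + 2 = 3*2 + 2 = 6 + 2 = 8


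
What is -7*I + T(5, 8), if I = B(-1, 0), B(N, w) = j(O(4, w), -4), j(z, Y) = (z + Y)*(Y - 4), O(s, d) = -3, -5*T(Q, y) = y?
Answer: -1968/5 ≈ -393.60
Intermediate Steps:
T(Q, y) = -y/5
j(z, Y) = (-4 + Y)*(Y + z) (j(z, Y) = (Y + z)*(-4 + Y) = (-4 + Y)*(Y + z))
B(N, w) = 56 (B(N, w) = (-4)**2 - 4*(-4) - 4*(-3) - 4*(-3) = 16 + 16 + 12 + 12 = 56)
I = 56
-7*I + T(5, 8) = -7*56 - 1/5*8 = -392 - 8/5 = -1968/5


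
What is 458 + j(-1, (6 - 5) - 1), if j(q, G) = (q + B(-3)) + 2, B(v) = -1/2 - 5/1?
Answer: 907/2 ≈ 453.50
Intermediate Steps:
B(v) = -11/2 (B(v) = -1*1/2 - 5*1 = -1/2 - 5 = -11/2)
j(q, G) = -7/2 + q (j(q, G) = (q - 11/2) + 2 = (-11/2 + q) + 2 = -7/2 + q)
458 + j(-1, (6 - 5) - 1) = 458 + (-7/2 - 1) = 458 - 9/2 = 907/2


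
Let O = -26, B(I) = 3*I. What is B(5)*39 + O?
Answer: 559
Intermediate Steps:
B(5)*39 + O = (3*5)*39 - 26 = 15*39 - 26 = 585 - 26 = 559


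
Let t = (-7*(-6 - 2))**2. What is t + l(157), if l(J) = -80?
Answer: 3056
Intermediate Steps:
t = 3136 (t = (-7*(-8))**2 = 56**2 = 3136)
t + l(157) = 3136 - 80 = 3056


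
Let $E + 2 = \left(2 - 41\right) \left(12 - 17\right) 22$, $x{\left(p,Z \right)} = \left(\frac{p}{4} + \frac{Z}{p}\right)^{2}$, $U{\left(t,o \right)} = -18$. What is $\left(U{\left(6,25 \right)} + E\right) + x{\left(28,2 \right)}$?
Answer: $\frac{846721}{196} \approx 4320.0$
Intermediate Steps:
$x{\left(p,Z \right)} = \left(\frac{p}{4} + \frac{Z}{p}\right)^{2}$ ($x{\left(p,Z \right)} = \left(p \frac{1}{4} + \frac{Z}{p}\right)^{2} = \left(\frac{p}{4} + \frac{Z}{p}\right)^{2}$)
$E = 4288$ ($E = -2 + \left(2 - 41\right) \left(12 - 17\right) 22 = -2 + \left(-39\right) \left(-5\right) 22 = -2 + 195 \cdot 22 = -2 + 4290 = 4288$)
$\left(U{\left(6,25 \right)} + E\right) + x{\left(28,2 \right)} = \left(-18 + 4288\right) + \frac{\left(28^{2} + 4 \cdot 2\right)^{2}}{16 \cdot 784} = 4270 + \frac{1}{16} \cdot \frac{1}{784} \left(784 + 8\right)^{2} = 4270 + \frac{1}{16} \cdot \frac{1}{784} \cdot 792^{2} = 4270 + \frac{1}{16} \cdot \frac{1}{784} \cdot 627264 = 4270 + \frac{9801}{196} = \frac{846721}{196}$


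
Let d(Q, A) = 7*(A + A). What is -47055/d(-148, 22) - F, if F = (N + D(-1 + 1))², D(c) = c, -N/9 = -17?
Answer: -7257027/308 ≈ -23562.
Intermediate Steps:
d(Q, A) = 14*A (d(Q, A) = 7*(2*A) = 14*A)
N = 153 (N = -9*(-17) = 153)
F = 23409 (F = (153 + (-1 + 1))² = (153 + 0)² = 153² = 23409)
-47055/d(-148, 22) - F = -47055/(14*22) - 1*23409 = -47055/308 - 23409 = -7257027/308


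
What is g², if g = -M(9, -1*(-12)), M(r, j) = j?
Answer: 144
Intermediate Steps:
g = -12 (g = -(-1)*(-12) = -1*12 = -12)
g² = (-12)² = 144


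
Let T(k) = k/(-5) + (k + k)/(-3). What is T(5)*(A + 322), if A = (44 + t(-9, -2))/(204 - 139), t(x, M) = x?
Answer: -4193/3 ≈ -1397.7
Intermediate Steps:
T(k) = -13*k/15 (T(k) = k*(-⅕) + (2*k)*(-⅓) = -k/5 - 2*k/3 = -13*k/15)
A = 7/13 (A = (44 - 9)/(204 - 139) = 35/65 = 35*(1/65) = 7/13 ≈ 0.53846)
T(5)*(A + 322) = (-13/15*5)*(7/13 + 322) = -13/3*4193/13 = -4193/3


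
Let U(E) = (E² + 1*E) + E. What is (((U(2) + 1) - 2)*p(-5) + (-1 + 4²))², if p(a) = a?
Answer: 400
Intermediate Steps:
U(E) = E² + 2*E (U(E) = (E² + E) + E = (E + E²) + E = E² + 2*E)
(((U(2) + 1) - 2)*p(-5) + (-1 + 4²))² = (((2*(2 + 2) + 1) - 2)*(-5) + (-1 + 4²))² = (((2*4 + 1) - 2)*(-5) + (-1 + 16))² = (((8 + 1) - 2)*(-5) + 15)² = ((9 - 2)*(-5) + 15)² = (7*(-5) + 15)² = (-35 + 15)² = (-20)² = 400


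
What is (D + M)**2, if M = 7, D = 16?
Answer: 529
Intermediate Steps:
(D + M)**2 = (16 + 7)**2 = 23**2 = 529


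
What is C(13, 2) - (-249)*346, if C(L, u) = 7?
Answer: 86161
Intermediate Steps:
C(13, 2) - (-249)*346 = 7 - (-249)*346 = 7 - 249*(-346) = 7 + 86154 = 86161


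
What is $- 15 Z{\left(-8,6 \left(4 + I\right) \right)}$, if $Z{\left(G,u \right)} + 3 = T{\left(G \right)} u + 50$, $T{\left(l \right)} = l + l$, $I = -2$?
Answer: $2175$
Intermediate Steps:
$T{\left(l \right)} = 2 l$
$Z{\left(G,u \right)} = 47 + 2 G u$ ($Z{\left(G,u \right)} = -3 + \left(2 G u + 50\right) = -3 + \left(50 + 2 G u\right) = 47 + 2 G u$)
$- 15 Z{\left(-8,6 \left(4 + I\right) \right)} = - 15 \left(47 + 2 \left(-8\right) 6 \left(4 - 2\right)\right) = - 15 \left(47 + 2 \left(-8\right) 6 \cdot 2\right) = - 15 \left(47 + 2 \left(-8\right) 12\right) = - 15 \left(47 - 192\right) = \left(-15\right) \left(-145\right) = 2175$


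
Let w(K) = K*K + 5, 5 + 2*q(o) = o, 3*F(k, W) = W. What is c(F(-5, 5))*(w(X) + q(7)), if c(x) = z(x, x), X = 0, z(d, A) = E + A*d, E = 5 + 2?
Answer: 176/3 ≈ 58.667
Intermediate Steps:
F(k, W) = W/3
E = 7
q(o) = -5/2 + o/2
z(d, A) = 7 + A*d
w(K) = 5 + K**2 (w(K) = K**2 + 5 = 5 + K**2)
c(x) = 7 + x**2 (c(x) = 7 + x*x = 7 + x**2)
c(F(-5, 5))*(w(X) + q(7)) = (7 + ((1/3)*5)**2)*((5 + 0**2) + (-5/2 + (1/2)*7)) = (7 + (5/3)**2)*((5 + 0) + (-5/2 + 7/2)) = (7 + 25/9)*(5 + 1) = (88/9)*6 = 176/3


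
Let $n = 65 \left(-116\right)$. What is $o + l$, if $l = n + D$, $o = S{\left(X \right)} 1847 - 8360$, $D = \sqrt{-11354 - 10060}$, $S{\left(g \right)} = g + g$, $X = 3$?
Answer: $-4818 + i \sqrt{21414} \approx -4818.0 + 146.34 i$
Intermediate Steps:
$S{\left(g \right)} = 2 g$
$n = -7540$
$D = i \sqrt{21414}$ ($D = \sqrt{-21414} = i \sqrt{21414} \approx 146.34 i$)
$o = 2722$ ($o = 2 \cdot 3 \cdot 1847 - 8360 = 6 \cdot 1847 - 8360 = 11082 - 8360 = 2722$)
$l = -7540 + i \sqrt{21414} \approx -7540.0 + 146.34 i$
$o + l = 2722 - \left(7540 - i \sqrt{21414}\right) = -4818 + i \sqrt{21414}$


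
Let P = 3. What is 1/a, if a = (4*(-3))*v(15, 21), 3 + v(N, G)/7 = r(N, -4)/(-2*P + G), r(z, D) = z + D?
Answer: 5/952 ≈ 0.0052521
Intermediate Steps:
r(z, D) = D + z
v(N, G) = -21 + 7*(-4 + N)/(-6 + G) (v(N, G) = -21 + 7*((-4 + N)/(-2*3 + G)) = -21 + 7*((-4 + N)/(-6 + G)) = -21 + 7*(-4 + N)/(-6 + G))
a = 952/5 (a = (4*(-3))*(7*(14 + 15 - 3*21)/(-6 + 21)) = -84*(14 + 15 - 63)/15 = -84*(-34)/15 = -12*(-238/15) = 952/5 ≈ 190.40)
1/a = 1/(952/5) = 5/952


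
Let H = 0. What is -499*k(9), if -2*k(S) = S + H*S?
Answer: 4491/2 ≈ 2245.5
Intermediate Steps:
k(S) = -S/2 (k(S) = -(S + 0*S)/2 = -(S + 0)/2 = -S/2)
-499*k(9) = -(-499)*9/2 = -499*(-9/2) = 4491/2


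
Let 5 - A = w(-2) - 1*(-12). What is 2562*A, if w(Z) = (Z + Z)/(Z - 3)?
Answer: -99918/5 ≈ -19984.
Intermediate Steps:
w(Z) = 2*Z/(-3 + Z) (w(Z) = (2*Z)/(-3 + Z) = 2*Z/(-3 + Z))
A = -39/5 (A = 5 - (2*(-2)/(-3 - 2) - 1*(-12)) = 5 - (2*(-2)/(-5) + 12) = 5 - (2*(-2)*(-⅕) + 12) = 5 - (⅘ + 12) = 5 - 1*64/5 = 5 - 64/5 = -39/5 ≈ -7.8000)
2562*A = 2562*(-39/5) = -99918/5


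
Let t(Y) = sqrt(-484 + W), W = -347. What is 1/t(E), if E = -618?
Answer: -I*sqrt(831)/831 ≈ -0.03469*I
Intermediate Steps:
t(Y) = I*sqrt(831) (t(Y) = sqrt(-484 - 347) = sqrt(-831) = I*sqrt(831))
1/t(E) = 1/(I*sqrt(831)) = -I*sqrt(831)/831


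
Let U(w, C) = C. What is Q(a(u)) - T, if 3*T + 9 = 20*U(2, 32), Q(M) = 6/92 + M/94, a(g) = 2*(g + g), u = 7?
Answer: -1361867/6486 ≈ -209.97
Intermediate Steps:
a(g) = 4*g (a(g) = 2*(2*g) = 4*g)
Q(M) = 3/46 + M/94 (Q(M) = 6*(1/92) + M*(1/94) = 3/46 + M/94)
T = 631/3 (T = -3 + (20*32)/3 = -3 + (⅓)*640 = -3 + 640/3 = 631/3 ≈ 210.33)
Q(a(u)) - T = (3/46 + (4*7)/94) - 1*631/3 = (3/46 + (1/94)*28) - 631/3 = (3/46 + 14/47) - 631/3 = 785/2162 - 631/3 = -1361867/6486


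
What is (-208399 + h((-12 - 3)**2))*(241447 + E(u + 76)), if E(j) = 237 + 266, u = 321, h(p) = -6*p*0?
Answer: -50422138050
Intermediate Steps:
h(p) = 0
E(j) = 503
(-208399 + h((-12 - 3)**2))*(241447 + E(u + 76)) = (-208399 + 0)*(241447 + 503) = -208399*241950 = -50422138050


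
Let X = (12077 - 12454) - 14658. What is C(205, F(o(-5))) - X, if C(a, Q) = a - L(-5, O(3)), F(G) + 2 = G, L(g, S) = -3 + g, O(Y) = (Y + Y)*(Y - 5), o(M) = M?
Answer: 15248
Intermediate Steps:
O(Y) = 2*Y*(-5 + Y) (O(Y) = (2*Y)*(-5 + Y) = 2*Y*(-5 + Y))
X = -15035 (X = -377 - 14658 = -15035)
F(G) = -2 + G
C(a, Q) = 8 + a (C(a, Q) = a - (-3 - 5) = a - 1*(-8) = a + 8 = 8 + a)
C(205, F(o(-5))) - X = (8 + 205) - 1*(-15035) = 213 + 15035 = 15248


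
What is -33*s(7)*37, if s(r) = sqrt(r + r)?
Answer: -1221*sqrt(14) ≈ -4568.6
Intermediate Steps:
s(r) = sqrt(2)*sqrt(r) (s(r) = sqrt(2*r) = sqrt(2)*sqrt(r))
-33*s(7)*37 = -33*sqrt(2)*sqrt(7)*37 = -33*sqrt(14)*37 = -1221*sqrt(14)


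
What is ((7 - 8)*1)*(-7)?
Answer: 7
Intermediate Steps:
((7 - 8)*1)*(-7) = -1*1*(-7) = -1*(-7) = 7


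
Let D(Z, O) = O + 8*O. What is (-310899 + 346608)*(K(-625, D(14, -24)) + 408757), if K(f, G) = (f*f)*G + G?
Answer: -2998358284431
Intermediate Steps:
D(Z, O) = 9*O
K(f, G) = G + G*f**2 (K(f, G) = f**2*G + G = G*f**2 + G = G + G*f**2)
(-310899 + 346608)*(K(-625, D(14, -24)) + 408757) = (-310899 + 346608)*((9*(-24))*(1 + (-625)**2) + 408757) = 35709*(-216*(1 + 390625) + 408757) = 35709*(-216*390626 + 408757) = 35709*(-84375216 + 408757) = 35709*(-83966459) = -2998358284431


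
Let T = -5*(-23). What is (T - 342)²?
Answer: 51529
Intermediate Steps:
T = 115
(T - 342)² = (115 - 342)² = (-227)² = 51529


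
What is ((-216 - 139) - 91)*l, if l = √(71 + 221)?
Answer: -892*√73 ≈ -7621.3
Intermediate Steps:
l = 2*√73 (l = √292 = 2*√73 ≈ 17.088)
((-216 - 139) - 91)*l = ((-216 - 139) - 91)*(2*√73) = (-355 - 91)*(2*√73) = -892*√73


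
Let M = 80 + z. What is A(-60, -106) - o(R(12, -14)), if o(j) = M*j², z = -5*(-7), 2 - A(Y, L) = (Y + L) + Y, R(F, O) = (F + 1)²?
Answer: -3284287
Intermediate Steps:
R(F, O) = (1 + F)²
A(Y, L) = 2 - L - 2*Y (A(Y, L) = 2 - ((Y + L) + Y) = 2 - ((L + Y) + Y) = 2 - (L + 2*Y) = 2 + (-L - 2*Y) = 2 - L - 2*Y)
z = 35
M = 115 (M = 80 + 35 = 115)
o(j) = 115*j²
A(-60, -106) - o(R(12, -14)) = (2 - 1*(-106) - 2*(-60)) - 115*((1 + 12)²)² = (2 + 106 + 120) - 115*(13²)² = 228 - 115*169² = 228 - 115*28561 = 228 - 1*3284515 = 228 - 3284515 = -3284287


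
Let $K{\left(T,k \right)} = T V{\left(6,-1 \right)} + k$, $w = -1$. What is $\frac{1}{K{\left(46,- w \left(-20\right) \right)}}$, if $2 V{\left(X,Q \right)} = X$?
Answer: $\frac{1}{118} \approx 0.0084746$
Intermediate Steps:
$V{\left(X,Q \right)} = \frac{X}{2}$
$K{\left(T,k \right)} = k + 3 T$ ($K{\left(T,k \right)} = T \frac{1}{2} \cdot 6 + k = T 3 + k = 3 T + k = k + 3 T$)
$\frac{1}{K{\left(46,- w \left(-20\right) \right)}} = \frac{1}{- \left(-1\right) \left(-20\right) + 3 \cdot 46} = \frac{1}{\left(-1\right) 20 + 138} = \frac{1}{-20 + 138} = \frac{1}{118}$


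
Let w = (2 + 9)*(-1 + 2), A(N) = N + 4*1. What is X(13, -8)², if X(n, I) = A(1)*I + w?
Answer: 841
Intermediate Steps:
A(N) = 4 + N (A(N) = N + 4 = 4 + N)
w = 11 (w = 11*1 = 11)
X(n, I) = 11 + 5*I (X(n, I) = (4 + 1)*I + 11 = 5*I + 11 = 11 + 5*I)
X(13, -8)² = (11 + 5*(-8))² = (11 - 40)² = (-29)² = 841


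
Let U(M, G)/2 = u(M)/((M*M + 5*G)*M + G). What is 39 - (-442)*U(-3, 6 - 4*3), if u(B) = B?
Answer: -143/19 ≈ -7.5263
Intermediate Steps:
U(M, G) = 2*M/(G + M*(M**2 + 5*G)) (U(M, G) = 2*(M/((M*M + 5*G)*M + G)) = 2*(M/((M**2 + 5*G)*M + G)) = 2*(M/(M*(M**2 + 5*G) + G)) = 2*(M/(G + M*(M**2 + 5*G))) = 2*M/(G + M*(M**2 + 5*G)))
39 - (-442)*U(-3, 6 - 4*3) = 39 - (-442)*2*(-3)/((6 - 4*3) + (-3)**3 + 5*(6 - 4*3)*(-3)) = 39 - (-442)*2*(-3)/((6 - 12) - 27 + 5*(6 - 12)*(-3)) = 39 - (-442)*2*(-3)/(-6 - 27 + 5*(-6)*(-3)) = 39 - (-442)*2*(-3)/(-6 - 27 + 90) = 39 - (-442)*2*(-3)/57 = 39 - (-442)*2*(-3)*(1/57) = 39 - (-442)*(-2)/19 = 39 - 34*26/19 = 39 - 884/19 = -143/19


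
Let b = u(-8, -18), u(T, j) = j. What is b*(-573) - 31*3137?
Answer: -86933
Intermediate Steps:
b = -18
b*(-573) - 31*3137 = -18*(-573) - 31*3137 = 10314 - 97247 = -86933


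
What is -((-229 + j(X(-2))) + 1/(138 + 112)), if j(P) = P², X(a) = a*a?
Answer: 53249/250 ≈ 213.00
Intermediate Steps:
X(a) = a²
-((-229 + j(X(-2))) + 1/(138 + 112)) = -((-229 + ((-2)²)²) + 1/(138 + 112)) = -((-229 + 4²) + 1/250) = -((-229 + 16) + 1/250) = -(-213 + 1/250) = -1*(-53249/250) = 53249/250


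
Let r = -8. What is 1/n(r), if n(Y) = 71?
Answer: 1/71 ≈ 0.014085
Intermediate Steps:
1/n(r) = 1/71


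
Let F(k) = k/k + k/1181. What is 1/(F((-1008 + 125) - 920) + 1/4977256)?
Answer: -5878139336/3095852051 ≈ -1.8987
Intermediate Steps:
F(k) = 1 + k/1181 (F(k) = 1 + k*(1/1181) = 1 + k/1181)
1/(F((-1008 + 125) - 920) + 1/4977256) = 1/((1 + ((-1008 + 125) - 920)/1181) + 1/4977256) = 1/((1 + (-883 - 920)/1181) + 1/4977256) = 1/((1 + (1/1181)*(-1803)) + 1/4977256) = 1/((1 - 1803/1181) + 1/4977256) = 1/(-622/1181 + 1/4977256) = 1/(-3095852051/5878139336) = -5878139336/3095852051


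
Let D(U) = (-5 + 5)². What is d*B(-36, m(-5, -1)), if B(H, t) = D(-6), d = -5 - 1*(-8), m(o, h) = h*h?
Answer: 0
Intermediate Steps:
m(o, h) = h²
d = 3 (d = -5 + 8 = 3)
D(U) = 0 (D(U) = 0² = 0)
B(H, t) = 0
d*B(-36, m(-5, -1)) = 3*0 = 0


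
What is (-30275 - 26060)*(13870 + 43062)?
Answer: -3207264220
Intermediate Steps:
(-30275 - 26060)*(13870 + 43062) = -56335*56932 = -3207264220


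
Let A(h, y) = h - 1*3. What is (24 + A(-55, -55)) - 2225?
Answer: -2259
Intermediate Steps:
A(h, y) = -3 + h (A(h, y) = h - 3 = -3 + h)
(24 + A(-55, -55)) - 2225 = (24 + (-3 - 55)) - 2225 = (24 - 58) - 2225 = -34 - 2225 = -2259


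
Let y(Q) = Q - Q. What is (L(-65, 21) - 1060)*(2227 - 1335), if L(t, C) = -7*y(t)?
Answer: -945520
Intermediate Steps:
y(Q) = 0
L(t, C) = 0 (L(t, C) = -7*0 = 0)
(L(-65, 21) - 1060)*(2227 - 1335) = (0 - 1060)*(2227 - 1335) = -1060*892 = -945520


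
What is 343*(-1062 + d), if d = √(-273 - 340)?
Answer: -364266 + 343*I*√613 ≈ -3.6427e+5 + 8492.3*I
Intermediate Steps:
d = I*√613 (d = √(-613) = I*√613 ≈ 24.759*I)
343*(-1062 + d) = 343*(-1062 + I*√613) = -364266 + 343*I*√613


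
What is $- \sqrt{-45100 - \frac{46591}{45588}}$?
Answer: $- \frac{i \sqrt{23432977261227}}{22794} \approx - 212.37 i$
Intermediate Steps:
$- \sqrt{-45100 - \frac{46591}{45588}} = - \sqrt{- \frac{2056065391}{45588}} = - \frac{i \sqrt{23432977261227}}{22794}$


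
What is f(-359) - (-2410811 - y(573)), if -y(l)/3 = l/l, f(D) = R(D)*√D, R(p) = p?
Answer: 2410808 - 359*I*√359 ≈ 2.4108e+6 - 6802.1*I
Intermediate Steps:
f(D) = D^(3/2) (f(D) = D*√D = D^(3/2))
y(l) = -3 (y(l) = -3*l/l = -3*1 = -3)
f(-359) - (-2410811 - y(573)) = (-359)^(3/2) - (-2410811 - 1*(-3)) = -359*I*√359 - (-2410811 + 3) = -359*I*√359 - 1*(-2410808) = -359*I*√359 + 2410808 = 2410808 - 359*I*√359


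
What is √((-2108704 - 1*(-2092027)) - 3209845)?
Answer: I*√3226522 ≈ 1796.3*I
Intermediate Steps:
√((-2108704 - 1*(-2092027)) - 3209845) = √((-2108704 + 2092027) - 3209845) = √(-16677 - 3209845) = √(-3226522) = I*√3226522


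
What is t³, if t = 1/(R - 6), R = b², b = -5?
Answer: 1/6859 ≈ 0.00014579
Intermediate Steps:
R = 25 (R = (-5)² = 25)
t = 1/19 (t = 1/(25 - 6) = 1/19 ≈ 0.052632)
t³ = (1/19)³ = 1/6859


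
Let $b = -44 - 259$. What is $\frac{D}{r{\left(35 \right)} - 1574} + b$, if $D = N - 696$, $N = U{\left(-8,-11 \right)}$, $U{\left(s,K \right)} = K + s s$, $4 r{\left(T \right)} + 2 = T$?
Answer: $- \frac{1895117}{6263} \approx -302.59$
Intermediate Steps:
$r{\left(T \right)} = - \frac{1}{2} + \frac{T}{4}$
$U{\left(s,K \right)} = K + s^{2}$
$N = 53$ ($N = -11 + \left(-8\right)^{2} = -11 + 64 = 53$)
$D = -643$ ($D = 53 - 696 = -643$)
$b = -303$ ($b = -44 - 259 = -303$)
$\frac{D}{r{\left(35 \right)} - 1574} + b = \frac{1}{\left(- \frac{1}{2} + \frac{1}{4} \cdot 35\right) - 1574} \left(-643\right) - 303 = \frac{1}{\left(- \frac{1}{2} + \frac{35}{4}\right) - 1574} \left(-643\right) - 303 = \frac{1}{\frac{33}{4} - 1574} \left(-643\right) - 303 = \frac{1}{- \frac{6263}{4}} \left(-643\right) - 303 = \left(- \frac{4}{6263}\right) \left(-643\right) - 303 = \frac{2572}{6263} - 303 = - \frac{1895117}{6263}$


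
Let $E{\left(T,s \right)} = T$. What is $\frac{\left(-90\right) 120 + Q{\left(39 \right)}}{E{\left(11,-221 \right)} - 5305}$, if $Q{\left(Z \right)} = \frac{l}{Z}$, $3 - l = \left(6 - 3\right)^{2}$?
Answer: $\frac{70201}{34411} \approx 2.0401$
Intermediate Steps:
$l = -6$ ($l = 3 - \left(6 - 3\right)^{2} = 3 - 3^{2} = 3 - 9 = -6$)
$Q{\left(Z \right)} = - \frac{6}{Z}$
$\frac{\left(-90\right) 120 + Q{\left(39 \right)}}{E{\left(11,-221 \right)} - 5305} = \frac{\left(-90\right) 120 - \frac{6}{39}}{11 - 5305} = \frac{-10800 - \frac{2}{13}}{-5294} = \left(-10800 - \frac{2}{13}\right) \left(- \frac{1}{5294}\right) = \left(- \frac{140402}{13}\right) \left(- \frac{1}{5294}\right) = \frac{70201}{34411}$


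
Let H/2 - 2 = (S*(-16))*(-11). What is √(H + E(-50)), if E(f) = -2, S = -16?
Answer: I*√5630 ≈ 75.033*I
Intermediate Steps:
H = -5628 (H = 4 + 2*(-16*(-16)*(-11)) = 4 + 2*(256*(-11)) = 4 + 2*(-2816) = 4 - 5632 = -5628)
√(H + E(-50)) = √(-5628 - 2) = √(-5630) = I*√5630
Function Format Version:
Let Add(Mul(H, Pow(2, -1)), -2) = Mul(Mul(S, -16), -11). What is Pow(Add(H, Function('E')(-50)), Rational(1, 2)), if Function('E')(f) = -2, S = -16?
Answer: Mul(I, Pow(5630, Rational(1, 2))) ≈ Mul(75.033, I)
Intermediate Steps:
H = -5628 (H = Add(4, Mul(2, Mul(Mul(-16, -16), -11))) = Add(4, Mul(2, Mul(256, -11))) = Add(4, Mul(2, -2816)) = Add(4, -5632) = -5628)
Pow(Add(H, Function('E')(-50)), Rational(1, 2)) = Pow(Add(-5628, -2), Rational(1, 2)) = Pow(-5630, Rational(1, 2)) = Mul(I, Pow(5630, Rational(1, 2)))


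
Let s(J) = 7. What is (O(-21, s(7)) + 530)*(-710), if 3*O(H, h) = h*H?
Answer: -341510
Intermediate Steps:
O(H, h) = H*h/3 (O(H, h) = (h*H)/3 = (H*h)/3 = H*h/3)
(O(-21, s(7)) + 530)*(-710) = ((⅓)*(-21)*7 + 530)*(-710) = (-49 + 530)*(-710) = 481*(-710) = -341510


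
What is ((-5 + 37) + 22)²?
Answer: 2916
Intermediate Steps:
((-5 + 37) + 22)² = (32 + 22)² = 54² = 2916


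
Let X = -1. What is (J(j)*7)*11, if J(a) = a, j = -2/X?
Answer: 154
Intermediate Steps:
j = 2 (j = -2/(-1) = -2*(-1) = 2)
(J(j)*7)*11 = (2*7)*11 = 14*11 = 154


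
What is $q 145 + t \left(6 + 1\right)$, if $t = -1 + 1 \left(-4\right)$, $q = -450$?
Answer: $-65285$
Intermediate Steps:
$t = -5$ ($t = -1 - 4 = -5$)
$q 145 + t \left(6 + 1\right) = \left(-450\right) 145 - 5 \left(6 + 1\right) = -65250 - 35 = -65285$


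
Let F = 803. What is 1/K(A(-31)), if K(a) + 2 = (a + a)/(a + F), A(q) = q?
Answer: -386/803 ≈ -0.48070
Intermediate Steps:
K(a) = -2 + 2*a/(803 + a) (K(a) = -2 + (a + a)/(a + 803) = -2 + (2*a)/(803 + a) = -2 + 2*a/(803 + a))
1/K(A(-31)) = 1/(-1606/(803 - 31)) = 1/(-1606/772) = 1/(-1606*1/772) = 1/(-803/386) = -386/803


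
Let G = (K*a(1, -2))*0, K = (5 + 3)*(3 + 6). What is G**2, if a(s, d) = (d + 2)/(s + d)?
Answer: 0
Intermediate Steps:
K = 72 (K = 8*9 = 72)
a(s, d) = (2 + d)/(d + s)
G = 0 (G = (72*((2 - 2)/(-2 + 1)))*0 = (72*(0/(-1)))*0 = (72*(-1*0))*0 = (72*0)*0 = 0*0 = 0)
G**2 = 0**2 = 0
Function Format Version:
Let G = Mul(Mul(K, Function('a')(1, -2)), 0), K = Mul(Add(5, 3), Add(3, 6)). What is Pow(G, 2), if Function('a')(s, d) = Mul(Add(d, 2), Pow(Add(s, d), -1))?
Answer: 0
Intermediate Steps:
K = 72 (K = Mul(8, 9) = 72)
Function('a')(s, d) = Mul(Pow(Add(d, s), -1), Add(2, d)) (Function('a')(s, d) = Mul(Add(2, d), Pow(Add(d, s), -1)) = Mul(Pow(Add(d, s), -1), Add(2, d)))
G = 0 (G = Mul(Mul(72, Mul(Pow(Add(-2, 1), -1), Add(2, -2))), 0) = Mul(Mul(72, Mul(Pow(-1, -1), 0)), 0) = Mul(Mul(72, Mul(-1, 0)), 0) = Mul(Mul(72, 0), 0) = Mul(0, 0) = 0)
Pow(G, 2) = Pow(0, 2) = 0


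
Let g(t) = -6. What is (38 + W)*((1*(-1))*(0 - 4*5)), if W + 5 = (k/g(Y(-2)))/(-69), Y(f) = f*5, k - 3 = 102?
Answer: 45890/69 ≈ 665.07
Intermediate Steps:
k = 105 (k = 3 + 102 = 105)
Y(f) = 5*f
W = -655/138 (W = -5 + (105/(-6))/(-69) = -5 + (105*(-⅙))*(-1/69) = -5 - 35/2*(-1/69) = -5 + 35/138 = -655/138 ≈ -4.7464)
(38 + W)*((1*(-1))*(0 - 4*5)) = (38 - 655/138)*((1*(-1))*(0 - 4*5)) = 4589*(-(0 - 20))/138 = 4589*(-1*(-20))/138 = (4589/138)*20 = 45890/69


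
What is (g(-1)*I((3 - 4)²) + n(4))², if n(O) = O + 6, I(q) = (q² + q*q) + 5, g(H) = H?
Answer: 9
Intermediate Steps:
I(q) = 5 + 2*q² (I(q) = (q² + q²) + 5 = 2*q² + 5 = 5 + 2*q²)
n(O) = 6 + O
(g(-1)*I((3 - 4)²) + n(4))² = (-(5 + 2*((3 - 4)²)²) + (6 + 4))² = (-(5 + 2*((-1)²)²) + 10)² = (-(5 + 2*1²) + 10)² = (-(5 + 2*1) + 10)² = (-(5 + 2) + 10)² = (-1*7 + 10)² = (-7 + 10)² = 3² = 9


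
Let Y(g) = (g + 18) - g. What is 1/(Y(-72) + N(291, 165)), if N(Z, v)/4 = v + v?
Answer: 1/1338 ≈ 0.00074738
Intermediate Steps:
N(Z, v) = 8*v (N(Z, v) = 4*(v + v) = 4*(2*v) = 8*v)
Y(g) = 18 (Y(g) = (18 + g) - g = 18)
1/(Y(-72) + N(291, 165)) = 1/(18 + 8*165) = 1/(18 + 1320) = 1/1338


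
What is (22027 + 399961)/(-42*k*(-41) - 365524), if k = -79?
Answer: -210994/250781 ≈ -0.84135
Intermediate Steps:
(22027 + 399961)/(-42*k*(-41) - 365524) = (22027 + 399961)/(-42*(-79)*(-41) - 365524) = 421988/(3318*(-41) - 365524) = 421988/(-136038 - 365524) = 421988/(-501562) = 421988*(-1/501562) = -210994/250781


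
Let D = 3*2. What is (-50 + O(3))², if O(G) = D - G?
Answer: 2209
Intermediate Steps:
D = 6
O(G) = 6 - G
(-50 + O(3))² = (-50 + (6 - 1*3))² = (-50 + (6 - 3))² = (-50 + 3)² = (-47)² = 2209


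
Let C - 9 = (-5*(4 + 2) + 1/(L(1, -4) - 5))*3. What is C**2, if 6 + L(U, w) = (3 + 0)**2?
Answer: 27225/4 ≈ 6806.3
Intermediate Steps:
L(U, w) = 3 (L(U, w) = -6 + (3 + 0)**2 = -6 + 3**2 = -6 + 9 = 3)
C = -165/2 (C = 9 + (-5*(4 + 2) + 1/(3 - 5))*3 = 9 + (-5*6 + 1/(-2))*3 = 9 + (-30 - 1/2)*3 = 9 - 61/2*3 = 9 - 183/2 = -165/2 ≈ -82.500)
C**2 = (-165/2)**2 = 27225/4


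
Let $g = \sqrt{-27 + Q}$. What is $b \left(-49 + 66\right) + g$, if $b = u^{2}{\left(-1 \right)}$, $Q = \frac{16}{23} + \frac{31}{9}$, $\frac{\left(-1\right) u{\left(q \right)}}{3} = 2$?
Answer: $612 + \frac{26 i \sqrt{161}}{69} \approx 612.0 + 4.7812 i$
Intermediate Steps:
$u{\left(q \right)} = -6$ ($u{\left(q \right)} = \left(-3\right) 2 = -6$)
$Q = \frac{857}{207}$ ($Q = 16 \cdot \frac{1}{23} + 31 \cdot \frac{1}{9} = \frac{16}{23} + \frac{31}{9} = \frac{857}{207} \approx 4.1401$)
$g = \frac{26 i \sqrt{161}}{69}$ ($g = \sqrt{-27 + \frac{857}{207}} = \sqrt{- \frac{4732}{207}} = \frac{26 i \sqrt{161}}{69} \approx 4.7812 i$)
$b = 36$ ($b = \left(-6\right)^{2} = 36$)
$b \left(-49 + 66\right) + g = 36 \left(-49 + 66\right) + \frac{26 i \sqrt{161}}{69} = 36 \cdot 17 + \frac{26 i \sqrt{161}}{69} = 612 + \frac{26 i \sqrt{161}}{69}$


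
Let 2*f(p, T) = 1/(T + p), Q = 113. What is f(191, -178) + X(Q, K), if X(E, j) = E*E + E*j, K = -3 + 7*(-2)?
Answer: 282049/26 ≈ 10848.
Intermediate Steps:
K = -17 (K = -3 - 14 = -17)
X(E, j) = E**2 + E*j
f(p, T) = 1/(2*(T + p))
f(191, -178) + X(Q, K) = 1/(2*(-178 + 191)) + 113*(113 - 17) = (1/2)/13 + 113*96 = (1/2)*(1/13) + 10848 = 1/26 + 10848 = 282049/26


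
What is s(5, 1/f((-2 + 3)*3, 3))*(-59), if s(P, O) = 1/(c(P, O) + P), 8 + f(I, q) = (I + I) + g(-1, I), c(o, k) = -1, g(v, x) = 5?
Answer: -59/4 ≈ -14.750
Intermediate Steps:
f(I, q) = -3 + 2*I (f(I, q) = -8 + ((I + I) + 5) = -8 + (2*I + 5) = -8 + (5 + 2*I) = -3 + 2*I)
s(P, O) = 1/(-1 + P)
s(5, 1/f((-2 + 3)*3, 3))*(-59) = -59/(-1 + 5) = -59/4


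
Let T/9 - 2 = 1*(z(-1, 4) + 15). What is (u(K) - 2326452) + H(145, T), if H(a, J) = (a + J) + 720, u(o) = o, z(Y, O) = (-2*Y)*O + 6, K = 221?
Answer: -2325087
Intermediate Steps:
z(Y, O) = 6 - 2*O*Y (z(Y, O) = -2*O*Y + 6 = 6 - 2*O*Y)
T = 279 (T = 18 + 9*(1*((6 - 2*4*(-1)) + 15)) = 18 + 9*(1*((6 + 8) + 15)) = 18 + 9*(1*(14 + 15)) = 18 + 9*(1*29) = 18 + 9*29 = 18 + 261 = 279)
H(a, J) = 720 + J + a (H(a, J) = (J + a) + 720 = 720 + J + a)
(u(K) - 2326452) + H(145, T) = (221 - 2326452) + (720 + 279 + 145) = -2326231 + 1144 = -2325087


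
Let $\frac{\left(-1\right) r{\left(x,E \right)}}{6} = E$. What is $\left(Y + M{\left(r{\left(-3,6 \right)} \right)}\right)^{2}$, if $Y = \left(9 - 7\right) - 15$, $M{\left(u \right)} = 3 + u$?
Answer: $2116$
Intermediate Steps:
$r{\left(x,E \right)} = - 6 E$
$Y = -13$ ($Y = 2 - 15 = -13$)
$\left(Y + M{\left(r{\left(-3,6 \right)} \right)}\right)^{2} = \left(-13 + \left(3 - 36\right)\right)^{2} = \left(-13 - 33\right)^{2} = \left(-46\right)^{2} = 2116$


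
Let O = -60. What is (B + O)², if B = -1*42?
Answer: 10404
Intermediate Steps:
B = -42
(B + O)² = (-42 - 60)² = (-102)² = 10404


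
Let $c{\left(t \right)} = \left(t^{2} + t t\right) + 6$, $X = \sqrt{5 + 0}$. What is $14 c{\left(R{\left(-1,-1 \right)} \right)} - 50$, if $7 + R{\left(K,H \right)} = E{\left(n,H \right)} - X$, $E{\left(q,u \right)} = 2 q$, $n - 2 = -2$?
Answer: $1546 + 392 \sqrt{5} \approx 2422.5$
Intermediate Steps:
$n = 0$ ($n = 2 - 2 = 0$)
$X = \sqrt{5} \approx 2.2361$
$R{\left(K,H \right)} = -7 - \sqrt{5}$ ($R{\left(K,H \right)} = -7 + \left(2 \cdot 0 - \sqrt{5}\right) = -7 + \left(0 - \sqrt{5}\right) = -7 - \sqrt{5}$)
$c{\left(t \right)} = 6 + 2 t^{2}$ ($c{\left(t \right)} = \left(t^{2} + t^{2}\right) + 6 = 2 t^{2} + 6 = 6 + 2 t^{2}$)
$14 c{\left(R{\left(-1,-1 \right)} \right)} - 50 = 14 \left(6 + 2 \left(-7 - \sqrt{5}\right)^{2}\right) - 50 = \left(84 + 28 \left(-7 - \sqrt{5}\right)^{2}\right) - 50 = 34 + 28 \left(-7 - \sqrt{5}\right)^{2}$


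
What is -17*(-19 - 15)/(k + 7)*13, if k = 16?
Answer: 7514/23 ≈ 326.70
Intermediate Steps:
-17*(-19 - 15)/(k + 7)*13 = -17*(-19 - 15)/(16 + 7)*13 = -(-578)/23*13 = -17*(-34/23)*13 = (578/23)*13 = 7514/23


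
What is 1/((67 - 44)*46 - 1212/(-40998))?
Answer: 6833/7229516 ≈ 0.00094515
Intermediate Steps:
1/((67 - 44)*46 - 1212/(-40998)) = 1/(23*46 - 1212*(-1/40998)) = 1/(1058 + 202/6833) = 1/(7229516/6833) = 6833/7229516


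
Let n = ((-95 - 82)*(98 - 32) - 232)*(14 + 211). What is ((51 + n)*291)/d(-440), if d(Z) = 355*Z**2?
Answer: -780054309/68728000 ≈ -11.350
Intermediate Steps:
n = -2680650 (n = (-177*66 - 232)*225 = (-11682 - 232)*225 = -11914*225 = -2680650)
((51 + n)*291)/d(-440) = ((51 - 2680650)*291)/((355*(-440)**2)) = (-2680599*291)/((355*193600)) = -780054309/68728000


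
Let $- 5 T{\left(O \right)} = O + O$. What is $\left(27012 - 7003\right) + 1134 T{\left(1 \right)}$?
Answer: $\frac{97777}{5} \approx 19555.0$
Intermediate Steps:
$T{\left(O \right)} = - \frac{2 O}{5}$ ($T{\left(O \right)} = - \frac{O + O}{5} = - \frac{2 O}{5}$)
$\left(27012 - 7003\right) + 1134 T{\left(1 \right)} = \left(27012 - 7003\right) + 1134 \left(\left(- \frac{2}{5}\right) 1\right) = 20009 + 1134 \left(- \frac{2}{5}\right) = 20009 - \frac{2268}{5} = \frac{97777}{5}$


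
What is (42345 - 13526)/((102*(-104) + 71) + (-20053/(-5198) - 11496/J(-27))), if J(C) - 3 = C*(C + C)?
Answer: -72953165894/26683788687 ≈ -2.7340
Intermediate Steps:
J(C) = 3 + 2*C² (J(C) = 3 + C*(C + C) = 3 + C*(2*C) = 3 + 2*C²)
(42345 - 13526)/((102*(-104) + 71) + (-20053/(-5198) - 11496/J(-27))) = (42345 - 13526)/((102*(-104) + 71) + (-20053/(-5198) - 11496/(3 + 2*(-27)²))) = 28819/((-10608 + 71) + (-20053*(-1/5198) - 11496/(3 + 2*729))) = 28819/(-10537 + (20053/5198 - 11496/(3 + 1458))) = 28819/(-10537 + (20053/5198 - 11496/1461)) = 28819/(-10537 + (20053/5198 - 11496*1/1461)) = 28819/(-10537 + (20053/5198 - 3832/487)) = 28819/(-10537 - 10152925/2531426) = 28819/(-26683788687/2531426) = 28819*(-2531426/26683788687) = -72953165894/26683788687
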